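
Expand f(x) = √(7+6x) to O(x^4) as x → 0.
sqrt(7) + 3*sqrt(7)*x/7 - 9*sqrt(7)*x**2/98 + 27*sqrt(7)*x**3/686 + O(x**4)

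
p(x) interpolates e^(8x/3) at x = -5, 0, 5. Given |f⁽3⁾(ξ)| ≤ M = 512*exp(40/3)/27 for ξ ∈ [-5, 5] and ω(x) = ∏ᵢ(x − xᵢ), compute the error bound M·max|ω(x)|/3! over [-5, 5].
64000*sqrt(3)*exp(40/3)/729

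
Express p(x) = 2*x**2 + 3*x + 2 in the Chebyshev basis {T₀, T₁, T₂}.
(3)T₀ + (3)T₁ + T₂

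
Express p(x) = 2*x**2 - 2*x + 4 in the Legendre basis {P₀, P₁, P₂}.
(14/3)P₀ + (-2)P₁ + (4/3)P₂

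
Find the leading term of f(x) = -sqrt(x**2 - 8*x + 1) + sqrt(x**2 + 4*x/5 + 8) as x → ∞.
22/5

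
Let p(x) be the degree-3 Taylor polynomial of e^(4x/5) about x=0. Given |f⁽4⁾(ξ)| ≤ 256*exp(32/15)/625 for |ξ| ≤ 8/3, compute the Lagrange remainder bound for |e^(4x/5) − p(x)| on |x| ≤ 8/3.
131072*exp(32/15)/151875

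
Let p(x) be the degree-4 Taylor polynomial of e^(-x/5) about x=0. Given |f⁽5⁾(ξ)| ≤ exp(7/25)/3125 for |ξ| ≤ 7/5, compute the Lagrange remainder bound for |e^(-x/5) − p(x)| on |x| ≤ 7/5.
16807*exp(7/25)/1171875000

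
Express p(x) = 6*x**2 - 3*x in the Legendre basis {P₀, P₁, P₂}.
(2)P₀ + (-3)P₁ + (4)P₂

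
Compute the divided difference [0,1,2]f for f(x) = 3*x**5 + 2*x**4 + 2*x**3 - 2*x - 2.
65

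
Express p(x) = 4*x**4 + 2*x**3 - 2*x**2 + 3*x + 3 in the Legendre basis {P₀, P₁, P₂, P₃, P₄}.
(47/15)P₀ + (21/5)P₁ + (20/21)P₂ + (4/5)P₃ + (32/35)P₄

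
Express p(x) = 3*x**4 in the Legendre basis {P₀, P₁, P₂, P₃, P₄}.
(3/5)P₀ + (12/7)P₂ + (24/35)P₄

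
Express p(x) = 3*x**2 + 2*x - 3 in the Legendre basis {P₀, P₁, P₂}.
(-2)P₀ + (2)P₁ + (2)P₂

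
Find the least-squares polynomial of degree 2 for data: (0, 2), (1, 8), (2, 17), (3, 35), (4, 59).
17/7 + (87/70)x + (45/14)x²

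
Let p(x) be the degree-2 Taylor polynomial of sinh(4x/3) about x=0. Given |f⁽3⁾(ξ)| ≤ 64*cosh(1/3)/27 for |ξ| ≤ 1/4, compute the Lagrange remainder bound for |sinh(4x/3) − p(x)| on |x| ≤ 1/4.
cosh(1/3)/162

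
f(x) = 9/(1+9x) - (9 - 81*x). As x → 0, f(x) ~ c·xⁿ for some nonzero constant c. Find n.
2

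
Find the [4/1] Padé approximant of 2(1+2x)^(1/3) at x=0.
(32*x**4/243 - 128*x**3/405 + 16*x**2/15 + 64*x/15 + 2)/(22*x/15 + 1)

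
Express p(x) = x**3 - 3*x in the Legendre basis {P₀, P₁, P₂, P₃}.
(-12/5)P₁ + (2/5)P₃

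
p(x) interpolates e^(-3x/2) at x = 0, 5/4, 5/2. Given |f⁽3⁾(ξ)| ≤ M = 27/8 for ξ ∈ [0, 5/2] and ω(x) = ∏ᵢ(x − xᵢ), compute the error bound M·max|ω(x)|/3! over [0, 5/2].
125*sqrt(3)/512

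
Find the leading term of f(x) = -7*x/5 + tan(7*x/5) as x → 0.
343*x**3/375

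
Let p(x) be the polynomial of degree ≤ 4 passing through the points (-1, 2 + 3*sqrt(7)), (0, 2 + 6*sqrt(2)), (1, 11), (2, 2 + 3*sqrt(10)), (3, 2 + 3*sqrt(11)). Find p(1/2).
-15*sqrt(10)/32 - 15*sqrt(7)/128 + 9*sqrt(11)/128 + 45*sqrt(2)/16 + 533/64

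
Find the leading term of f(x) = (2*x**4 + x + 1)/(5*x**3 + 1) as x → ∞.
2*x/5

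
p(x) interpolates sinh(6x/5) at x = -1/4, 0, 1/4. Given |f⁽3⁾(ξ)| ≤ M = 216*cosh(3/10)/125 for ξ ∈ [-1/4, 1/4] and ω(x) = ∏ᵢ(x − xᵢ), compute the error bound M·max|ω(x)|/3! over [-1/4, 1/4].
sqrt(3)*cosh(3/10)/1000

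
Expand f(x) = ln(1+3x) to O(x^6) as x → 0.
3*x - 9*x**2/2 + 9*x**3 - 81*x**4/4 + 243*x**5/5 + O(x**6)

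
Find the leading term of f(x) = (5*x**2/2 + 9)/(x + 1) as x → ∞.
5*x/2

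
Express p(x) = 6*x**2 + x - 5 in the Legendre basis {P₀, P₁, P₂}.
(-3)P₀ + P₁ + (4)P₂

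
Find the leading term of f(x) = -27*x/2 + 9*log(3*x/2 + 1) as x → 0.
-81*x**2/8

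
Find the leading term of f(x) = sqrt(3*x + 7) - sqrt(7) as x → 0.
3*sqrt(7)*x/14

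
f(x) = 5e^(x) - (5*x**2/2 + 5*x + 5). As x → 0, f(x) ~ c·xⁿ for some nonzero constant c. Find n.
3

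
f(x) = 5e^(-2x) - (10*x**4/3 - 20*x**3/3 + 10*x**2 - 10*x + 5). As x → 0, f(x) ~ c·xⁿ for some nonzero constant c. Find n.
5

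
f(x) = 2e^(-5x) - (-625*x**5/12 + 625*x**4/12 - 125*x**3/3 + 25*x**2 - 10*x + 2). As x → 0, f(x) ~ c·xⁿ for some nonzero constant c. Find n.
6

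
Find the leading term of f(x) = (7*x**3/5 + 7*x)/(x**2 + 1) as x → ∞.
7*x/5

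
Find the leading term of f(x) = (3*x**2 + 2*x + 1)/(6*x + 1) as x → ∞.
x/2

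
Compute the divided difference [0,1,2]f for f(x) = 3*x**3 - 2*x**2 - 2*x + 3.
7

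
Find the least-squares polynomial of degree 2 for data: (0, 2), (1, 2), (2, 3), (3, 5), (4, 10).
76/35 + (-87/70)x + (11/14)x²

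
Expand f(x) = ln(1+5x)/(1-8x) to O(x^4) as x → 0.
5*x + 55*x**2/2 + 785*x**3/3 + O(x**4)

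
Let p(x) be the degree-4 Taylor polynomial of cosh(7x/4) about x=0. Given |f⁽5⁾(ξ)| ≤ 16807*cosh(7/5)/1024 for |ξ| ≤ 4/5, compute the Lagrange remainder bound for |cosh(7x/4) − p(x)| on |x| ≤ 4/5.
16807*cosh(7/5)/375000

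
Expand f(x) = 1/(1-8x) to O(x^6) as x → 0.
1 + 8*x + 64*x**2 + 512*x**3 + 4096*x**4 + 32768*x**5 + O(x**6)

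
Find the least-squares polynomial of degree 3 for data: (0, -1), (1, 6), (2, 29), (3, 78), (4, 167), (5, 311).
-25/21 + (643/126)x + (41/84)x² + (79/36)x³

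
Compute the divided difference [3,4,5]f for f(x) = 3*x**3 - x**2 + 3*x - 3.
35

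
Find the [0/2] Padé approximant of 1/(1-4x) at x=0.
1/(1 - 4*x)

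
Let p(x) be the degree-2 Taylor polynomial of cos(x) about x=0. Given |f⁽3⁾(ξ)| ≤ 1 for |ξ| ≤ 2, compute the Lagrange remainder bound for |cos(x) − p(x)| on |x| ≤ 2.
4/3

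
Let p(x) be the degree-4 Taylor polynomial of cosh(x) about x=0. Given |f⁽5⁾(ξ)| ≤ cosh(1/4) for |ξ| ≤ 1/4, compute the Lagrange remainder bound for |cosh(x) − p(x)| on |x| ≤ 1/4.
cosh(1/4)/122880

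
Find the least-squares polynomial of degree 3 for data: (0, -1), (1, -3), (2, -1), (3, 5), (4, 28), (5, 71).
-151/126 + (67/108)x + (-173/63)x² + (119/108)x³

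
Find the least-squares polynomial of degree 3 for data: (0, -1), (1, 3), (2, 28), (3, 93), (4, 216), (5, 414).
-13/14 + (-31/28)x + (51/28)x² + (3)x³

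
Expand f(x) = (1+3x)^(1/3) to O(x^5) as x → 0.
1 + x - x**2 + 5*x**3/3 - 10*x**4/3 + O(x**5)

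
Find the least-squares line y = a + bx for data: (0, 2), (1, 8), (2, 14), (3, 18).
a = 12/5, b = 27/5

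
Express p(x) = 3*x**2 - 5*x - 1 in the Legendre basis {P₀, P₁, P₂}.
(-5)P₁ + (2)P₂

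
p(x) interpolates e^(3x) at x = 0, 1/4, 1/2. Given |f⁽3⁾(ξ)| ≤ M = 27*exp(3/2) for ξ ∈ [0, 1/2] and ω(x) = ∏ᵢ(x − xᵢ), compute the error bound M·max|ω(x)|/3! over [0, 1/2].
sqrt(3)*exp(3/2)/64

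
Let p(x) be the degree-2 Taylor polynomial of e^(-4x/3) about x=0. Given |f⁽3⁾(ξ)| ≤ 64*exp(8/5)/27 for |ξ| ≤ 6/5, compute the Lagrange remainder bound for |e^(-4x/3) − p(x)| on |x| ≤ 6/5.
256*exp(8/5)/375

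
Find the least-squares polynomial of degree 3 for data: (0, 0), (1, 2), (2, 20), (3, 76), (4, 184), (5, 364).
8/63 + (-295/189)x + (-5/126)x² + (161/54)x³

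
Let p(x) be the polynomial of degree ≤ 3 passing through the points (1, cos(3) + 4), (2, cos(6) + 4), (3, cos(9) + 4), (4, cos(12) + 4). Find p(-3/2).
-495*cos(6)/16 + 385*cos(9)/16 + 231*cos(3)/16 - 105*cos(12)/16 + 4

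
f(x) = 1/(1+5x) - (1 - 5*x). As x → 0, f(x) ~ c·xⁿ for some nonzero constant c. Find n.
2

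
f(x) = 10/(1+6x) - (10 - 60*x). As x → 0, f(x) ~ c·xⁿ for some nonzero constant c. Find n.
2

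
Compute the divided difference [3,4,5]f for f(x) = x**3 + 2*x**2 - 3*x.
14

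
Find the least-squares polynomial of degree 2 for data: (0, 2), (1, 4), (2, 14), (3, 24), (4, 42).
62/35 + (6/7)x + (16/7)x²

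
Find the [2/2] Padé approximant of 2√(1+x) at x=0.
(5*x**2/8 + 5*x/2 + 2)/(x**2/16 + 3*x/4 + 1)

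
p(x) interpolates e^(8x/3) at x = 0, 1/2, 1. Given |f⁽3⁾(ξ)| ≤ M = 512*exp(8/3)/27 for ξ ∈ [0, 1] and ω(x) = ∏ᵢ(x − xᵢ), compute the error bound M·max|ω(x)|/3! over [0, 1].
64*sqrt(3)*exp(8/3)/729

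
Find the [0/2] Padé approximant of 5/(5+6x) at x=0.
1/(6*x/5 + 1)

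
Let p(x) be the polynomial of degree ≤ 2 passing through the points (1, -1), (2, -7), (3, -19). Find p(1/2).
-1/4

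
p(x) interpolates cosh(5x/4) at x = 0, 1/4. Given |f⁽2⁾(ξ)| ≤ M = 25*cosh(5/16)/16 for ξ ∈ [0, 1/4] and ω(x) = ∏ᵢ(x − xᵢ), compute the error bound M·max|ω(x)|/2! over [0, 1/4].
25*cosh(5/16)/2048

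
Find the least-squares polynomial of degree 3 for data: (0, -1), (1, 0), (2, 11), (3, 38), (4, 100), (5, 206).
-151/126 + (283/108)x + (-173/63)x² + (227/108)x³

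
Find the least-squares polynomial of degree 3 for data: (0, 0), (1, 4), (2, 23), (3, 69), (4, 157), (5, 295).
13/126 + (11/756)x + (407/252)x² + (55/27)x³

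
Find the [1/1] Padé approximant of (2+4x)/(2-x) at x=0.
(2*x + 1)/(1 - x/2)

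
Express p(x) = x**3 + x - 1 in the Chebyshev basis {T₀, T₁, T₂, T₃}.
-T₀ + (7/4)T₁ + (1/4)T₃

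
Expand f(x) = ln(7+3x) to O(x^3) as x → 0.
log(7) + 3*x/7 - 9*x**2/98 + O(x**3)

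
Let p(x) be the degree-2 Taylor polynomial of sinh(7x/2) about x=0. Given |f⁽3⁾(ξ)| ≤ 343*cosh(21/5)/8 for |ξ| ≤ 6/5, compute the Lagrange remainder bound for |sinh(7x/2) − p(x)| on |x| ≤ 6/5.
3087*cosh(21/5)/250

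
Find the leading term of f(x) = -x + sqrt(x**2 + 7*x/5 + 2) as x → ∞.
7/10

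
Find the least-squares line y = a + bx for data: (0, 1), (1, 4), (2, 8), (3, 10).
a = 11/10, b = 31/10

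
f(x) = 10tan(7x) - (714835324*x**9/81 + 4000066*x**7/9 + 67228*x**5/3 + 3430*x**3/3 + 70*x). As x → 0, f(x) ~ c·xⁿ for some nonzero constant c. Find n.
11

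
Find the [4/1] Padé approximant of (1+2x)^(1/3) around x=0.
(16*x**4/243 - 64*x**3/405 + 8*x**2/15 + 32*x/15 + 1)/(22*x/15 + 1)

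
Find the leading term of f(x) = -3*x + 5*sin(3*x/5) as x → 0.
-9*x**3/50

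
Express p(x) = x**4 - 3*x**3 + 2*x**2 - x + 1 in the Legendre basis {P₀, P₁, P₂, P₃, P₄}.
(28/15)P₀ + (-14/5)P₁ + (40/21)P₂ + (-6/5)P₃ + (8/35)P₄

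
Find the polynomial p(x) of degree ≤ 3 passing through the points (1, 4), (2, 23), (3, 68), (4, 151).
2*x**3 + x**2 + 2*x - 1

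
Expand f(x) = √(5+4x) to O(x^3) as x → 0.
sqrt(5) + 2*sqrt(5)*x/5 - 2*sqrt(5)*x**2/25 + O(x**3)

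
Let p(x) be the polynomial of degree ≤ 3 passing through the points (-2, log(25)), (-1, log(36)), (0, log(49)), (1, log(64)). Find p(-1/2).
-3*log(2)/8 - log(5)/8 + 9*log(6)/8 + 9*log(7)/8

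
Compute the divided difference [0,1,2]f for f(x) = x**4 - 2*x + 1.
7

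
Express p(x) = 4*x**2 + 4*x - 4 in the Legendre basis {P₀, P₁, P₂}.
(-8/3)P₀ + (4)P₁ + (8/3)P₂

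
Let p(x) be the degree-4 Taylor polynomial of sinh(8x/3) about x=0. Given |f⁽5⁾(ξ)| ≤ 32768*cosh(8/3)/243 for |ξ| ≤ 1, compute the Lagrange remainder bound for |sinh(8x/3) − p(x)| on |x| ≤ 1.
4096*cosh(8/3)/3645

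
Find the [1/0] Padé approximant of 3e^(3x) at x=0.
9*x + 3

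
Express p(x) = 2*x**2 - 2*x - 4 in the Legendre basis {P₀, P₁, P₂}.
(-10/3)P₀ + (-2)P₁ + (4/3)P₂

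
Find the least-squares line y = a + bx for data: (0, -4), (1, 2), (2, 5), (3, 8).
a = -31/10, b = 39/10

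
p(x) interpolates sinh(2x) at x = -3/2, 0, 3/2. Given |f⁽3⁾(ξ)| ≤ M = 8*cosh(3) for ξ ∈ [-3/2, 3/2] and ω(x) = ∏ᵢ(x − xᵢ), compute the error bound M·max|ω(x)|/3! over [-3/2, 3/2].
sqrt(3)*cosh(3)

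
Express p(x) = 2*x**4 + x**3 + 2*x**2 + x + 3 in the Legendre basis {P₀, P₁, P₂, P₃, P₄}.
(61/15)P₀ + (8/5)P₁ + (52/21)P₂ + (2/5)P₃ + (16/35)P₄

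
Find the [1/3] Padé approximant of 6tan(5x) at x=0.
30*x/(1 - 25*x**2/3)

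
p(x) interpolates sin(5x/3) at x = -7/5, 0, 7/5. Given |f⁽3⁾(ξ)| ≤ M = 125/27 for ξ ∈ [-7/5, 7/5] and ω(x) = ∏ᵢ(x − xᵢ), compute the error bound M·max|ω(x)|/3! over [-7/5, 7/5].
343*sqrt(3)/729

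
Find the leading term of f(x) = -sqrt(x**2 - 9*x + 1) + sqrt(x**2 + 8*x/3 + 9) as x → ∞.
35/6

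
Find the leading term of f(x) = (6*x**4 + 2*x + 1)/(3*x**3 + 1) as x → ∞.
2*x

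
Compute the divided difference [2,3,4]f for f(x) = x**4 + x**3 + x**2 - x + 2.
65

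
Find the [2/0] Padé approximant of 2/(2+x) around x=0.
x**2/4 - x/2 + 1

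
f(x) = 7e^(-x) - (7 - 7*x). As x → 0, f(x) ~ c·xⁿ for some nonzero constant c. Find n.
2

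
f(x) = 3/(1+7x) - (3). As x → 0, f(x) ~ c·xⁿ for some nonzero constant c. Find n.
1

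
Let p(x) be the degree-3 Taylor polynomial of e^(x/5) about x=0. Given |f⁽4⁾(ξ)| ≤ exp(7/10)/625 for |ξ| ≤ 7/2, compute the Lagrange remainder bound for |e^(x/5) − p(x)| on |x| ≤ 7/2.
2401*exp(7/10)/240000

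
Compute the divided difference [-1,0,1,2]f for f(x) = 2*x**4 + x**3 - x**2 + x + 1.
5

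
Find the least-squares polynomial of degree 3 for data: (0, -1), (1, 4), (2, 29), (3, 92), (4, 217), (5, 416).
-6/7 + (29/42)x + (5/7)x² + (19/6)x³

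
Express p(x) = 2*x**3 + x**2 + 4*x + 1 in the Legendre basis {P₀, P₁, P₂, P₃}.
(4/3)P₀ + (26/5)P₁ + (2/3)P₂ + (4/5)P₃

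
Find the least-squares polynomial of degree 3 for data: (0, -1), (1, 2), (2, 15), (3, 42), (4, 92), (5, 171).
-139/126 + (1051/756)x + (241/252)x² + (61/54)x³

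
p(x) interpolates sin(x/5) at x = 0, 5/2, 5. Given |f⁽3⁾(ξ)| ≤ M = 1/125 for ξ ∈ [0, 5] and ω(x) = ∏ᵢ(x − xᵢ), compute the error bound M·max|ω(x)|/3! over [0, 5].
sqrt(3)/216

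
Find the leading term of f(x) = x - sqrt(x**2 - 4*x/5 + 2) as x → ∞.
2/5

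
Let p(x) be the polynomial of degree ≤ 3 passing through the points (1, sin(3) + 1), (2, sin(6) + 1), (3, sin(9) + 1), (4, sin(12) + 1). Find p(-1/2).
105*sin(3)/16 + 1 - 35*sin(12)/16 - 189*sin(6)/16 + 135*sin(9)/16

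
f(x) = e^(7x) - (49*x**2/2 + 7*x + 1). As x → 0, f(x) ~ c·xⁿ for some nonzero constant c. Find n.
3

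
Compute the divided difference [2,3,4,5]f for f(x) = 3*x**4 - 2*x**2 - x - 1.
42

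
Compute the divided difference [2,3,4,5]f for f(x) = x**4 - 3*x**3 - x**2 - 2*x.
11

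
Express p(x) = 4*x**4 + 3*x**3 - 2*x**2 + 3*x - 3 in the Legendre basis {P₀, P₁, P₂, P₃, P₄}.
(-43/15)P₀ + (24/5)P₁ + (20/21)P₂ + (6/5)P₃ + (32/35)P₄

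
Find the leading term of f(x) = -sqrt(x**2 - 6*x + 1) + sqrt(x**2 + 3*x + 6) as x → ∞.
9/2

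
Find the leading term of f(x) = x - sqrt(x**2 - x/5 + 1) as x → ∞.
1/10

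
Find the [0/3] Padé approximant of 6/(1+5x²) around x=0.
6/(5*x**2 + 1)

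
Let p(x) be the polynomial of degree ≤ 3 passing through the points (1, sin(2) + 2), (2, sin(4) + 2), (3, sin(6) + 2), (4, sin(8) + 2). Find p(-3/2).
385*sin(6)/16 - 105*sin(8)/16 + 2 + 231*sin(2)/16 - 495*sin(4)/16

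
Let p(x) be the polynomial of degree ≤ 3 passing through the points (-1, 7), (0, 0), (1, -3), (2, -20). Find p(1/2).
-7/8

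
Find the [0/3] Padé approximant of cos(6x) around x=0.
1/(18*x**2 + 1)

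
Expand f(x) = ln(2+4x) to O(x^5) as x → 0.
log(2) + 2*x - 2*x**2 + 8*x**3/3 - 4*x**4 + O(x**5)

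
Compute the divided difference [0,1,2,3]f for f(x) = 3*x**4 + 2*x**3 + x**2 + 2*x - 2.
20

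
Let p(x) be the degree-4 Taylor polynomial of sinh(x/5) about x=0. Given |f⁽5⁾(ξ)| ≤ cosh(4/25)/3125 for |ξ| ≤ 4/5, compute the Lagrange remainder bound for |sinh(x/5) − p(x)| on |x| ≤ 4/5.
128*cosh(4/25)/146484375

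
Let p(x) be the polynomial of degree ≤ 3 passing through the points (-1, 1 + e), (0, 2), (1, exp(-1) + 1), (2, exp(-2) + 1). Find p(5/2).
(-35*e + 35 + (37 - 5*e)*exp(2))*exp(-2)/16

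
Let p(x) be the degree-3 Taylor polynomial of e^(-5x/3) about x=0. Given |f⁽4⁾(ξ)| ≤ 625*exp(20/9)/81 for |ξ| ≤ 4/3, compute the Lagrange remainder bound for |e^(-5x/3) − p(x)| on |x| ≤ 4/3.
20000*exp(20/9)/19683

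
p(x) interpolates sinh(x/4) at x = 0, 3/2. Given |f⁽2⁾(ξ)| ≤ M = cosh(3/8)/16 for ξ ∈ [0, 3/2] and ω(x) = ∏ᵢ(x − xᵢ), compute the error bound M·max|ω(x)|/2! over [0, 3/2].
9*cosh(3/8)/512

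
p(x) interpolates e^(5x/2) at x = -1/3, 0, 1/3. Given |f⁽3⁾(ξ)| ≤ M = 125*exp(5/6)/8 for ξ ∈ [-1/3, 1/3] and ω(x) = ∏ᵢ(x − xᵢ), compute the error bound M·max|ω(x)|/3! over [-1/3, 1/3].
125*sqrt(3)*exp(5/6)/5832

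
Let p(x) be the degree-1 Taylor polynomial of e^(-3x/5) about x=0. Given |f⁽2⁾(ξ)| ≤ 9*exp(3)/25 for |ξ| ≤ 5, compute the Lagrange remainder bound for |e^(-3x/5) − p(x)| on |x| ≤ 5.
9*exp(3)/2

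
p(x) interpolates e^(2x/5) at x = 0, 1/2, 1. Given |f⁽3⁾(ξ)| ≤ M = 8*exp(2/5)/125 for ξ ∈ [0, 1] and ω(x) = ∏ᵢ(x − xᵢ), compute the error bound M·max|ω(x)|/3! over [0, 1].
sqrt(3)*exp(2/5)/3375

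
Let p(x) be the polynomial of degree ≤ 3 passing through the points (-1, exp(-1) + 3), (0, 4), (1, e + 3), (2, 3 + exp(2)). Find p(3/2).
(1 + e*(5*exp(2) + 15*e + 43))*exp(-1)/16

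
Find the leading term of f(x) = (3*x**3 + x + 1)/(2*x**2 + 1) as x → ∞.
3*x/2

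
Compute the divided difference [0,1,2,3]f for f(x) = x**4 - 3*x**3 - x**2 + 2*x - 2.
3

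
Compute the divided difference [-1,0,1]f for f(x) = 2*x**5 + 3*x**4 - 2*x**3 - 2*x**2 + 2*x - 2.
1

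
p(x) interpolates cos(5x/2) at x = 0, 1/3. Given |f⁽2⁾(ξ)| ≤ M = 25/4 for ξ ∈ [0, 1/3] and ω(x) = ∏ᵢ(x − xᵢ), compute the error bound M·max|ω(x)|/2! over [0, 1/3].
25/288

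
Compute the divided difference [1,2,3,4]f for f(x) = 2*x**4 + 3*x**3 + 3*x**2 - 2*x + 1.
23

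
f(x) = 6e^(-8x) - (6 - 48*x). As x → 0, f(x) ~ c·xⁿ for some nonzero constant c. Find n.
2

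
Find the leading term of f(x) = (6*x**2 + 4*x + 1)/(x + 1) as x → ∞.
6*x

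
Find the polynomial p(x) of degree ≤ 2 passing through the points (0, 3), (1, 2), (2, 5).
2*x**2 - 3*x + 3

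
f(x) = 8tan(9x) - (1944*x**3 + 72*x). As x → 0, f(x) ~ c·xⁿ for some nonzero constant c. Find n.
5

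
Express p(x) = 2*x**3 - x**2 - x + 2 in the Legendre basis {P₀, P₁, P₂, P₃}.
(5/3)P₀ + (1/5)P₁ + (-2/3)P₂ + (4/5)P₃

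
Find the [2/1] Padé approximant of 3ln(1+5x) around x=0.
5*x*(5*x + 6)/(2*(10*x/3 + 1))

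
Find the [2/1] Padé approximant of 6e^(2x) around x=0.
(4*x**2 + 8*x + 6)/(1 - 2*x/3)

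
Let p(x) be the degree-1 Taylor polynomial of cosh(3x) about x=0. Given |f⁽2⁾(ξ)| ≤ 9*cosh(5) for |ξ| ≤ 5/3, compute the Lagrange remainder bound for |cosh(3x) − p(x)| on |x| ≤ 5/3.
25*cosh(5)/2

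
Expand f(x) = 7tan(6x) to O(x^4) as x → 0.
42*x + 504*x**3 + O(x**4)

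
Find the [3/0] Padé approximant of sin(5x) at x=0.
-125*x**3/6 + 5*x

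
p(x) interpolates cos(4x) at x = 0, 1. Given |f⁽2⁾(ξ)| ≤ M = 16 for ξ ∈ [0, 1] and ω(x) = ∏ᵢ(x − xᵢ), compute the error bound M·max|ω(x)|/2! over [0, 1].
2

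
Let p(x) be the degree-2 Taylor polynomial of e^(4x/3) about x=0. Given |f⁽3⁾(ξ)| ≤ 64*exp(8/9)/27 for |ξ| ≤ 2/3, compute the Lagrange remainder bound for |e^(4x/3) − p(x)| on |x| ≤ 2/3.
256*exp(8/9)/2187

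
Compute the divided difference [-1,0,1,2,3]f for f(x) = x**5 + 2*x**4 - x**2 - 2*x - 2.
7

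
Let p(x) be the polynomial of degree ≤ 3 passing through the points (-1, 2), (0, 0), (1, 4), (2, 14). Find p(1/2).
5/4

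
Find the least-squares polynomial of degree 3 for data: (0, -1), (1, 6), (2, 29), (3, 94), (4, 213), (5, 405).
-2/3 + (13/9)x + (13/12)x² + (107/36)x³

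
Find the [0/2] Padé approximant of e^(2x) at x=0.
1/(2*x**2 - 2*x + 1)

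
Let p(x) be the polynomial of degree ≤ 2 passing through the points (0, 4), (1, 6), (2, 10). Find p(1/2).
19/4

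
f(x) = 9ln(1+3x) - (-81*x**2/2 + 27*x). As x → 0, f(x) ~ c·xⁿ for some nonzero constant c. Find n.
3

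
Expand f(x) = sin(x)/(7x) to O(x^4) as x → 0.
1/7 - x**2/42 + O(x**4)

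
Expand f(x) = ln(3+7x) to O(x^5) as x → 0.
log(3) + 7*x/3 - 49*x**2/18 + 343*x**3/81 - 2401*x**4/324 + O(x**5)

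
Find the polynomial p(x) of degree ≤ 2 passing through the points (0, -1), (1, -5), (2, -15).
-3*x**2 - x - 1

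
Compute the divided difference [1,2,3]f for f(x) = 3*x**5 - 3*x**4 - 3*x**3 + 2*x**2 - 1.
179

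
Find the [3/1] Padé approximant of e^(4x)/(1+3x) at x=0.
(896*x**3/39 + 136*x**2/13 + 84*x/13 + 1)/(71*x/13 + 1)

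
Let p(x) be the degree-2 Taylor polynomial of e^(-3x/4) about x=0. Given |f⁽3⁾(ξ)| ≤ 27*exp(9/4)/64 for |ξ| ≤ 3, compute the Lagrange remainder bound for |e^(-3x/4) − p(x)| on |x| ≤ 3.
243*exp(9/4)/128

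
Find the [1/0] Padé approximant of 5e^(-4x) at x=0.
5 - 20*x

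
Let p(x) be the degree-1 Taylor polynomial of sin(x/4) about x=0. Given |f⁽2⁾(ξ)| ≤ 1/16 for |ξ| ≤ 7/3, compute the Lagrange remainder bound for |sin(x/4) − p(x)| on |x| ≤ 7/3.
49/288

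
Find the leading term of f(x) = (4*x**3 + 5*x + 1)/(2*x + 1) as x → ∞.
2*x**2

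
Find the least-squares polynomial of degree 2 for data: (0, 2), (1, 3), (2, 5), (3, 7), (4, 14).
81/35 + (-22/35)x + (6/7)x²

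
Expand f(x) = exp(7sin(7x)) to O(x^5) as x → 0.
1 + 49*x + 2401*x**2/2 + 19208*x**3 + 1764735*x**4/8 + O(x**5)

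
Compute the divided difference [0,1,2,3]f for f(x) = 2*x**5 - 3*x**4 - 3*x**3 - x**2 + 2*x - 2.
29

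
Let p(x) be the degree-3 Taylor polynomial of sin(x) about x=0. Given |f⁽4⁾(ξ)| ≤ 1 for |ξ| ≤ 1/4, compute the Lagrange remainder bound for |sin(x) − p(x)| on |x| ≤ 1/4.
1/6144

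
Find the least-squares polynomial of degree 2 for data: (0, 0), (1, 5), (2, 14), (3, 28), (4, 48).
1/5 + (19/10)x + (5/2)x²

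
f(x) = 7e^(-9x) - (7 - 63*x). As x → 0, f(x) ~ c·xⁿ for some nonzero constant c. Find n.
2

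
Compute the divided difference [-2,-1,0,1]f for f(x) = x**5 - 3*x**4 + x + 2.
11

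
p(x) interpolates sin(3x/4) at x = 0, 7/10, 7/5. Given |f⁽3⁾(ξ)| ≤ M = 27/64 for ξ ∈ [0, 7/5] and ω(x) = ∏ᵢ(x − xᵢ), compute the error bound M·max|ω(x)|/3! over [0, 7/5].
343*sqrt(3)/64000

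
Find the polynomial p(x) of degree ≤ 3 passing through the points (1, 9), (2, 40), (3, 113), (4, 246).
3*x**3 + 3*x**2 + x + 2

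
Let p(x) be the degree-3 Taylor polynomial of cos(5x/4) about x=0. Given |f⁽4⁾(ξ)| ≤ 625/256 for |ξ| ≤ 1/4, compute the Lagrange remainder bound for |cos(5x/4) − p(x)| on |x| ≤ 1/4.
625/1572864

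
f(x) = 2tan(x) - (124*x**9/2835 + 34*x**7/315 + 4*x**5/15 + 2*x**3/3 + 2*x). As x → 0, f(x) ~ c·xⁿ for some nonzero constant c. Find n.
11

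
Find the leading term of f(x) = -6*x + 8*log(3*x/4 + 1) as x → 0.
-9*x**2/4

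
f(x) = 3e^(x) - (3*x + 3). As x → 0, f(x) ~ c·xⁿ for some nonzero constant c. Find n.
2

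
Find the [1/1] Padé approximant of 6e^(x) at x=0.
(3*x + 6)/(1 - x/2)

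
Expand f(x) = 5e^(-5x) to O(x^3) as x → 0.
5 - 25*x + 125*x**2/2 + O(x**3)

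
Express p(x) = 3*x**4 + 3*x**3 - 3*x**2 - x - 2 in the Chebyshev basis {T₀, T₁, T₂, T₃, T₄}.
(-19/8)T₀ + (5/4)T₁ + (3/4)T₃ + (3/8)T₄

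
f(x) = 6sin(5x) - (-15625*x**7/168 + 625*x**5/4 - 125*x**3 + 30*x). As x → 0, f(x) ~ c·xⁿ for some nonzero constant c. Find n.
9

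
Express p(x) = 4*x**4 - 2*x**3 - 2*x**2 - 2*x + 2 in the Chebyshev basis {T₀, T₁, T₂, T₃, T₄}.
(5/2)T₀ + (-7/2)T₁ + T₂ + (-1/2)T₃ + (1/2)T₄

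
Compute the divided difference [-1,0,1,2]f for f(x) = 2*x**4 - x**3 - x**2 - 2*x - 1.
3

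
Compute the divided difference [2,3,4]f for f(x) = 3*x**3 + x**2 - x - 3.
28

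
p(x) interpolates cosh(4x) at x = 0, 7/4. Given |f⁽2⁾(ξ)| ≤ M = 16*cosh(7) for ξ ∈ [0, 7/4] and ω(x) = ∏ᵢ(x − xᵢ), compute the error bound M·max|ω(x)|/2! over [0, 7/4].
49*cosh(7)/8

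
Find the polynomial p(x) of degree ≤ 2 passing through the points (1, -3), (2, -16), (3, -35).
-3*x**2 - 4*x + 4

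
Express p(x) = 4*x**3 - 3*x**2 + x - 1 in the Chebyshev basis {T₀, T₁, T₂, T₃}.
(-5/2)T₀ + (4)T₁ + (-3/2)T₂ + T₃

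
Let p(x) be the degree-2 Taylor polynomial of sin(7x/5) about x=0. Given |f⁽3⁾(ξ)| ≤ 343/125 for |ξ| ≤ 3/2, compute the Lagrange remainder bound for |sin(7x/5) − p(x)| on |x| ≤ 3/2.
3087/2000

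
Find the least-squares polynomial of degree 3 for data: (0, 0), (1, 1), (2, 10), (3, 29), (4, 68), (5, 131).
-8/63 + (106/189)x + (5/126)x² + (55/54)x³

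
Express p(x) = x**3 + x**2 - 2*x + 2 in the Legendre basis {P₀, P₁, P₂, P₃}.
(7/3)P₀ + (-7/5)P₁ + (2/3)P₂ + (2/5)P₃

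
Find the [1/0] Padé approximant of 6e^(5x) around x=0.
30*x + 6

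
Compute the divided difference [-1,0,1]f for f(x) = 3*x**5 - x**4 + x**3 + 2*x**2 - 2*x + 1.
1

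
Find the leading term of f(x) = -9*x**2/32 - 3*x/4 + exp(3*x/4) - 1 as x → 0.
9*x**3/128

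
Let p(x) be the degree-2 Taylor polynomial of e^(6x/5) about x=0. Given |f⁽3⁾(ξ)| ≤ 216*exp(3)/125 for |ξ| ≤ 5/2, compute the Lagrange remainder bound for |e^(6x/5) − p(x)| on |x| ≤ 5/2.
9*exp(3)/2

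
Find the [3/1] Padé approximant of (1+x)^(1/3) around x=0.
(-x**3/81 + x**2/9 + x + 1)/(2*x/3 + 1)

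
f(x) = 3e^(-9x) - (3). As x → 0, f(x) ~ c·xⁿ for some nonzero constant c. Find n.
1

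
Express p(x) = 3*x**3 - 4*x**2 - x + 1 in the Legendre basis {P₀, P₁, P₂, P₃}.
(-1/3)P₀ + (4/5)P₁ + (-8/3)P₂ + (6/5)P₃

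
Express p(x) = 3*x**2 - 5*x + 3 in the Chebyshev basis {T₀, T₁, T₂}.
(9/2)T₀ + (-5)T₁ + (3/2)T₂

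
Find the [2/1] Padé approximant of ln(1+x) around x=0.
x*(x + 6)/(6*(2*x/3 + 1))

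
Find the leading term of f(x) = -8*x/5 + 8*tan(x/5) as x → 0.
8*x**3/375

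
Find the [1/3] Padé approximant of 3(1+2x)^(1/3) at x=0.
(5*x + 3)/(8*x**3/81 - 2*x**2/9 + x + 1)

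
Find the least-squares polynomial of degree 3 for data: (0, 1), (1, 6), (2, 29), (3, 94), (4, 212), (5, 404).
151/126 + (-67/108)x + (110/63)x² + (313/108)x³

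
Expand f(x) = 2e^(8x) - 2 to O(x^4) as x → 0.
16*x + 64*x**2 + 512*x**3/3 + O(x**4)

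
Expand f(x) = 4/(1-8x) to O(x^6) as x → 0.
4 + 32*x + 256*x**2 + 2048*x**3 + 16384*x**4 + 131072*x**5 + O(x**6)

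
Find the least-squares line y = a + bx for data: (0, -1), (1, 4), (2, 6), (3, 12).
a = -9/10, b = 41/10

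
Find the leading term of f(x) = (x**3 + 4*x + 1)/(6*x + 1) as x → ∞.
x**2/6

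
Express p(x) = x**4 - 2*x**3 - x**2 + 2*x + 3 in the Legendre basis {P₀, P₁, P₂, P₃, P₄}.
(43/15)P₀ + (4/5)P₁ + (-2/21)P₂ + (-4/5)P₃ + (8/35)P₄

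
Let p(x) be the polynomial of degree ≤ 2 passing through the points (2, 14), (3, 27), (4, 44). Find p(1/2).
2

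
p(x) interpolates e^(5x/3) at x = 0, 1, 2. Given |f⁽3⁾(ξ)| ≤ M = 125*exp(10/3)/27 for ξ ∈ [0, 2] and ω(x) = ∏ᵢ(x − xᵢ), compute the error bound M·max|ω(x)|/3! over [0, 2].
125*sqrt(3)*exp(10/3)/729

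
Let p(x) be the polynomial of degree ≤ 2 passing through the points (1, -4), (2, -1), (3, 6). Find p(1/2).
-4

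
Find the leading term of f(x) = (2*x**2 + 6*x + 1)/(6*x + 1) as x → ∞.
x/3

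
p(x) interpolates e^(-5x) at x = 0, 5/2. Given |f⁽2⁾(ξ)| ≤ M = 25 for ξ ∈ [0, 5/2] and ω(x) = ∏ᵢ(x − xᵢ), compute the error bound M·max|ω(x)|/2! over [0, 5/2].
625/32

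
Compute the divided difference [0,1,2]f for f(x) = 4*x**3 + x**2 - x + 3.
13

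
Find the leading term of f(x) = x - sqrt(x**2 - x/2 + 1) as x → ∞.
1/4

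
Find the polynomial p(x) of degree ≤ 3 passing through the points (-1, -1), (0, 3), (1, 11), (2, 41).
3*x**3 + 2*x**2 + 3*x + 3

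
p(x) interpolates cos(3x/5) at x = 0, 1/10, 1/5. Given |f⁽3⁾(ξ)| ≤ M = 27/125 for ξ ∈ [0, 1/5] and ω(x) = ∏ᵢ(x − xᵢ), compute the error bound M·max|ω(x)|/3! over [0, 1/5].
sqrt(3)/125000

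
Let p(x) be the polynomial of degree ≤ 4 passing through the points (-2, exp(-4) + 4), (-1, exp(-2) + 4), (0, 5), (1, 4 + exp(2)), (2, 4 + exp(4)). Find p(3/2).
(-5 + 28*exp(2) + (442 + 140*exp(2) + 35*exp(4))*exp(4))*exp(-4)/128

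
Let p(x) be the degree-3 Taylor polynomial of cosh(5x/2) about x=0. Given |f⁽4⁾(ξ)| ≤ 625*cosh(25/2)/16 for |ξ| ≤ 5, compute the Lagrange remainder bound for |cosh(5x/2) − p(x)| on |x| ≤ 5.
390625*cosh(25/2)/384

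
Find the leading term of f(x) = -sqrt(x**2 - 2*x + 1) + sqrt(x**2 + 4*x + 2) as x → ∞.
3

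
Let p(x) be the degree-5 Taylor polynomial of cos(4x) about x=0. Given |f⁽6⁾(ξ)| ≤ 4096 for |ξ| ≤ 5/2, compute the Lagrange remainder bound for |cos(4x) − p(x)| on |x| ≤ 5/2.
12500/9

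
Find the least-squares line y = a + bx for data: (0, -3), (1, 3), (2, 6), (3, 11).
a = -5/2, b = 9/2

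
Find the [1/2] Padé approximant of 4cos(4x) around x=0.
4/(8*x**2 + 1)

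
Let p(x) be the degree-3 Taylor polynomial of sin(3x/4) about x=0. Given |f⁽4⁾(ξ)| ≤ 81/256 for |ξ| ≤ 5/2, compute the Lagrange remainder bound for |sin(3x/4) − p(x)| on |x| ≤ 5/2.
16875/32768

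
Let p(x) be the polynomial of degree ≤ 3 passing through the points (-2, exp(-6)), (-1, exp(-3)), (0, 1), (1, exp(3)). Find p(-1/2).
((9 - exp(3))*exp(6) - 1 + 9*exp(3))*exp(-6)/16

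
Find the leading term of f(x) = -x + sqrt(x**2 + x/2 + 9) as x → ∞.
1/4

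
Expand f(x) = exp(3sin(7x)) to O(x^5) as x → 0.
1 + 21*x + 441*x**2/2 + 1372*x**3 + 36015*x**4/8 + O(x**5)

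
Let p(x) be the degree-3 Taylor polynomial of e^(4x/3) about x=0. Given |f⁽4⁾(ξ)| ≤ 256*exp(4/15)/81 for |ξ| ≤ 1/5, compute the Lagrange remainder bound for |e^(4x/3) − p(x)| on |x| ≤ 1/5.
32*exp(4/15)/151875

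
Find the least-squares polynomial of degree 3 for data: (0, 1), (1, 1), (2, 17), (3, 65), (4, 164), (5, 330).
41/42 + (-461/252)x + (-11/12)x² + (26/9)x³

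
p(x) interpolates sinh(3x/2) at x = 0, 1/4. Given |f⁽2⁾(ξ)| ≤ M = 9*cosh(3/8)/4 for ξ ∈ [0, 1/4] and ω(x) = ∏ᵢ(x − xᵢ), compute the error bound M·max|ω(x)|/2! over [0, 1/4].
9*cosh(3/8)/512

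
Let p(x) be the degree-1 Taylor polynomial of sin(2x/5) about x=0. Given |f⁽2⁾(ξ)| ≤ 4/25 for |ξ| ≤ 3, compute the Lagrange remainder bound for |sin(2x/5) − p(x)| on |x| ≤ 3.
18/25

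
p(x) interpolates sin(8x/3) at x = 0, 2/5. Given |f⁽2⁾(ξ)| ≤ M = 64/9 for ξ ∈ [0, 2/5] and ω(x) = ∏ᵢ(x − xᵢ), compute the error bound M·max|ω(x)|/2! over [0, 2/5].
32/225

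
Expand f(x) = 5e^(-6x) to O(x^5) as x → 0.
5 - 30*x + 90*x**2 - 180*x**3 + 270*x**4 + O(x**5)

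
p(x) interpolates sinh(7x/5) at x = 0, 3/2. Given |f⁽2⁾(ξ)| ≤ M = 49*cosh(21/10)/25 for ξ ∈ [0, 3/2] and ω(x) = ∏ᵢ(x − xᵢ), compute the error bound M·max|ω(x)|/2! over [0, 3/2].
441*cosh(21/10)/800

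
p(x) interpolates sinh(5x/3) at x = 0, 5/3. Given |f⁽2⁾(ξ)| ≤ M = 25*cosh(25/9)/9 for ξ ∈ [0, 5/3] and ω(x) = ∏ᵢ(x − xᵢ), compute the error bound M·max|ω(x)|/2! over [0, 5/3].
625*cosh(25/9)/648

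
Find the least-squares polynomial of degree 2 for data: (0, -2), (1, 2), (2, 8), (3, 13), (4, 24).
-61/35 + (181/70)x + (13/14)x²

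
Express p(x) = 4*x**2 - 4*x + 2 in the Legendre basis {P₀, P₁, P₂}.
(10/3)P₀ + (-4)P₁ + (8/3)P₂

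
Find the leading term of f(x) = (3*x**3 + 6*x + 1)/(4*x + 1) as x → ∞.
3*x**2/4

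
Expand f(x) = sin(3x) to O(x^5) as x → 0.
3*x - 9*x**3/2 + O(x**5)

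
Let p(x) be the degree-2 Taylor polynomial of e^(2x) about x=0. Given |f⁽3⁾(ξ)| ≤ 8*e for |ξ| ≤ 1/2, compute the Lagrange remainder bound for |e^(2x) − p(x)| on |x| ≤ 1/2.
e/6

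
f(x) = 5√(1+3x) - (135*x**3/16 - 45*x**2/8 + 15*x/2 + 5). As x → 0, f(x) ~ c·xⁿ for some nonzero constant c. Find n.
4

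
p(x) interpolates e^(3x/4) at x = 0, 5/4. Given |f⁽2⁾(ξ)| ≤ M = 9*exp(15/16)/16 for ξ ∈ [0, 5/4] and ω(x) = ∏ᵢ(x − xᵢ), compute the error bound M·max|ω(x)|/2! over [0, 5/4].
225*exp(15/16)/2048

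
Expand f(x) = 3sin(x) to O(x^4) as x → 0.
3*x - x**3/2 + O(x**4)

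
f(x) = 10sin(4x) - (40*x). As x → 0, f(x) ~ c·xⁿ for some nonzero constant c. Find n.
3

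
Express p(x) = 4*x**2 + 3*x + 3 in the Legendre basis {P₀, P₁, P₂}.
(13/3)P₀ + (3)P₁ + (8/3)P₂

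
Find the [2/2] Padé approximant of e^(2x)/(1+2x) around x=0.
(7*x**2/9 + 4*x/3 + 1)/(-11*x**2/9 + 4*x/3 + 1)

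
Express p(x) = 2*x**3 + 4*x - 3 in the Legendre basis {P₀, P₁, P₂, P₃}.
(-3)P₀ + (26/5)P₁ + (4/5)P₃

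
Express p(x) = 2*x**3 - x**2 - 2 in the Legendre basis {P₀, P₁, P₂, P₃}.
(-7/3)P₀ + (6/5)P₁ + (-2/3)P₂ + (4/5)P₃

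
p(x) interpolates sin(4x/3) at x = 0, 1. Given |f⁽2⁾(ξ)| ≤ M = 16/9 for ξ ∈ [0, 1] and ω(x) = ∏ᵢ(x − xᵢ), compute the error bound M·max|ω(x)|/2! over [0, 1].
2/9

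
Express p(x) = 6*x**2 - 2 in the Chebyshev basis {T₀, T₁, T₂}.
T₀ + (3)T₂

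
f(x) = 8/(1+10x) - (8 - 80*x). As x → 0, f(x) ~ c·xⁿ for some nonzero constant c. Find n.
2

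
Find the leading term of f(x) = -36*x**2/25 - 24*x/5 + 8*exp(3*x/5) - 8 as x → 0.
36*x**3/125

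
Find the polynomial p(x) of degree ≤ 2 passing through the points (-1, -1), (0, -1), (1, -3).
-x**2 - x - 1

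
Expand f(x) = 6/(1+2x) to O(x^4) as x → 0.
6 - 12*x + 24*x**2 - 48*x**3 + O(x**4)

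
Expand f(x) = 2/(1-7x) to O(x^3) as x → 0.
2 + 14*x + 98*x**2 + O(x**3)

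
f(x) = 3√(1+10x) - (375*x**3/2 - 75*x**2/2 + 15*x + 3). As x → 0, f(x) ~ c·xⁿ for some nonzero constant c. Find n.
4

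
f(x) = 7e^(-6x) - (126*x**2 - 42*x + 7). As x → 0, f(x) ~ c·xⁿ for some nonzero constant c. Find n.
3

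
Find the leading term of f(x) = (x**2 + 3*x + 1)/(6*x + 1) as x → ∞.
x/6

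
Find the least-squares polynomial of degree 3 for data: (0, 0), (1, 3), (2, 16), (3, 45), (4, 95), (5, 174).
-1/18 + (289/756)x + (451/252)x² + (55/54)x³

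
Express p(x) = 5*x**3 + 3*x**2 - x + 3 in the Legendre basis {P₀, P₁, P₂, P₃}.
(4)P₀ + (2)P₁ + (2)P₂ + (2)P₃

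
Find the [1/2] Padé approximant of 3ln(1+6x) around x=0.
18*x/(-3*x**2 + 3*x + 1)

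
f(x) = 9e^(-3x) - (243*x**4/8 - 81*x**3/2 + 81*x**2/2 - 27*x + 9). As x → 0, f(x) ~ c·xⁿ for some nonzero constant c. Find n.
5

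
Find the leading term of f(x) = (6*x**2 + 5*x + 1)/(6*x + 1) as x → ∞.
x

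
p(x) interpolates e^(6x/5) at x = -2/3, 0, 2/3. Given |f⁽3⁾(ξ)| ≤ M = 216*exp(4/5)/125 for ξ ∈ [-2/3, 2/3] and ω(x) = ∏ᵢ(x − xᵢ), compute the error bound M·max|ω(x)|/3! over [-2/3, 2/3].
64*sqrt(3)*exp(4/5)/3375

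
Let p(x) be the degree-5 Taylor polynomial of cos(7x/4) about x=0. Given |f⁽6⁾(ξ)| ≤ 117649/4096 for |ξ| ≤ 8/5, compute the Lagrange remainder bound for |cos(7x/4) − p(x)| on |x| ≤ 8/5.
470596/703125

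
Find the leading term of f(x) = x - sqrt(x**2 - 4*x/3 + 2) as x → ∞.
2/3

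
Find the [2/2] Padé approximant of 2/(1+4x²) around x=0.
2/(4*x**2 + 1)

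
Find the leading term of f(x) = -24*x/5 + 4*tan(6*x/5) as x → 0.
288*x**3/125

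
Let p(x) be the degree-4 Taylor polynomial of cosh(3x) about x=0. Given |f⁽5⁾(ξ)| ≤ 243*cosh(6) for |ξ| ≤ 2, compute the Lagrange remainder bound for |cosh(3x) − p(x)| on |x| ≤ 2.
324*cosh(6)/5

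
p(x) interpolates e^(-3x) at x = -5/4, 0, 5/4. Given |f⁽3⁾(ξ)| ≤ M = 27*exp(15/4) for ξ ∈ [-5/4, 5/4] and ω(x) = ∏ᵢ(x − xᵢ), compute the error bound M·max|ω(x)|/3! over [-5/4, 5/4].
125*sqrt(3)*exp(15/4)/64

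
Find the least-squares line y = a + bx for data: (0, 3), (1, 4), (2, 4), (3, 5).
a = 31/10, b = 3/5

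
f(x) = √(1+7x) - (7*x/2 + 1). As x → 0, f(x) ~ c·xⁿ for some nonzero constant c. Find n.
2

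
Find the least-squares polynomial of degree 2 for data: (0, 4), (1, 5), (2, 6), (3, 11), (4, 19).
153/35 + (-54/35)x + (9/7)x²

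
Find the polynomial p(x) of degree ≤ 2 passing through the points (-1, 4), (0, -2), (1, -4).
2*x**2 - 4*x - 2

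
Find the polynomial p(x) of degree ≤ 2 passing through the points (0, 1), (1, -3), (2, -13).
-3*x**2 - x + 1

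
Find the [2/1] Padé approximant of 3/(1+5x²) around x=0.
3 - 15*x**2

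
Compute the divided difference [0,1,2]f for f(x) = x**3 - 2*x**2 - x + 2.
1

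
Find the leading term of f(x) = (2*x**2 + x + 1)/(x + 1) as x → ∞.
2*x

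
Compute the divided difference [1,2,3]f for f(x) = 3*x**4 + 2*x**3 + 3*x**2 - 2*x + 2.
90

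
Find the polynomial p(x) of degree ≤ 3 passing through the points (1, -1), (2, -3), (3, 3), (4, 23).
x**3 - 2*x**2 - 3*x + 3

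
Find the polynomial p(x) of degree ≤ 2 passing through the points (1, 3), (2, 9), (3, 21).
3*x**2 - 3*x + 3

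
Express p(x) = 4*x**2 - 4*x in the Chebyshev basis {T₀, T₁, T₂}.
(2)T₀ + (-4)T₁ + (2)T₂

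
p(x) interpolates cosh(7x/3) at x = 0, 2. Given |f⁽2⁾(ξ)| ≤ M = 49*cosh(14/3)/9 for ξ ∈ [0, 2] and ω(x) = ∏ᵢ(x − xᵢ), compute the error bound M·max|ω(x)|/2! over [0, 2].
49*cosh(14/3)/18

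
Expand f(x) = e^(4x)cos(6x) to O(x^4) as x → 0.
1 + 4*x - 10*x**2 - 184*x**3/3 + O(x**4)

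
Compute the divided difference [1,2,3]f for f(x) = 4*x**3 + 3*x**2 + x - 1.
27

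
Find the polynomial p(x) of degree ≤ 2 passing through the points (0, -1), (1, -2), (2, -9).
-3*x**2 + 2*x - 1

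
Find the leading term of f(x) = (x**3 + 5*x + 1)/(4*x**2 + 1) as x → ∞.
x/4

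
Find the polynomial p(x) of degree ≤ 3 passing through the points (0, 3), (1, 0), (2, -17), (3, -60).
-2*x**3 - x**2 + 3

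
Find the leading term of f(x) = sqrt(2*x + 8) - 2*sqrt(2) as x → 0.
sqrt(2)*x/4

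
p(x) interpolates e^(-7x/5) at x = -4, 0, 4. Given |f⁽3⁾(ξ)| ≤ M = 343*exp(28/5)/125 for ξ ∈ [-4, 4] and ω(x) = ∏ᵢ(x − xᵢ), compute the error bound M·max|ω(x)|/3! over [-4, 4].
21952*sqrt(3)*exp(28/5)/3375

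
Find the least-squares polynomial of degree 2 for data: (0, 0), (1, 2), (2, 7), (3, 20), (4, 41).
4/7 + (-22/7)x + (23/7)x²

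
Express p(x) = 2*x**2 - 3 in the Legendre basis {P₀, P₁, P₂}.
(-7/3)P₀ + (4/3)P₂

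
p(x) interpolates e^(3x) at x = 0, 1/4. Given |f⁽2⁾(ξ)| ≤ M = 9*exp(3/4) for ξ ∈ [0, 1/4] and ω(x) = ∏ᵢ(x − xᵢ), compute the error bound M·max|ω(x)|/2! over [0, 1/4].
9*exp(3/4)/128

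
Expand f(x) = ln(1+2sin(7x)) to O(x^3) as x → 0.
14*x - 98*x**2 + O(x**3)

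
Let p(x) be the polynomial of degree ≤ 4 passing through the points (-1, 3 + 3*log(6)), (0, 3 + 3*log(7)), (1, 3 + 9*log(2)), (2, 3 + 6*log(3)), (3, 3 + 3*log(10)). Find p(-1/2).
3 + log(3087*2**(25/32)*3**(17/128)*5**(113/128)*7**(9/32)/160)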